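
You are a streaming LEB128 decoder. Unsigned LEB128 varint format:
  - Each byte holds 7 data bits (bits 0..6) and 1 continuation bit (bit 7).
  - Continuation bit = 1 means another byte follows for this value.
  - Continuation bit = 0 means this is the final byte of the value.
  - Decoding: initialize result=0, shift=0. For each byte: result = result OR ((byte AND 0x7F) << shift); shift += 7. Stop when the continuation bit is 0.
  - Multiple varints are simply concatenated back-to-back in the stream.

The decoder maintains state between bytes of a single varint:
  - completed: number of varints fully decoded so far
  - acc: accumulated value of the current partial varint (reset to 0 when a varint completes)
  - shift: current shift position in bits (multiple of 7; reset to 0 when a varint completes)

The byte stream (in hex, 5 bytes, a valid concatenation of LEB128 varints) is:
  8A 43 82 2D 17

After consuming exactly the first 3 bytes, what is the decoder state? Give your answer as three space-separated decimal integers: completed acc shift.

byte[0]=0x8A cont=1 payload=0x0A: acc |= 10<<0 -> completed=0 acc=10 shift=7
byte[1]=0x43 cont=0 payload=0x43: varint #1 complete (value=8586); reset -> completed=1 acc=0 shift=0
byte[2]=0x82 cont=1 payload=0x02: acc |= 2<<0 -> completed=1 acc=2 shift=7

Answer: 1 2 7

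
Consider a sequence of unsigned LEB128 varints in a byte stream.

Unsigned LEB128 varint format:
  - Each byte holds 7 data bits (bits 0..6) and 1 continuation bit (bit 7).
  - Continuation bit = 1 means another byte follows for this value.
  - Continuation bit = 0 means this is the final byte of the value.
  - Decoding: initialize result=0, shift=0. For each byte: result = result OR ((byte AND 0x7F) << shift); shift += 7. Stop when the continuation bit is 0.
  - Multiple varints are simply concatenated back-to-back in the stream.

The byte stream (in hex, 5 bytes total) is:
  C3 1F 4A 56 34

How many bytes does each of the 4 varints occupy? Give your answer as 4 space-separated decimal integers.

Answer: 2 1 1 1

Derivation:
  byte[0]=0xC3 cont=1 payload=0x43=67: acc |= 67<<0 -> acc=67 shift=7
  byte[1]=0x1F cont=0 payload=0x1F=31: acc |= 31<<7 -> acc=4035 shift=14 [end]
Varint 1: bytes[0:2] = C3 1F -> value 4035 (2 byte(s))
  byte[2]=0x4A cont=0 payload=0x4A=74: acc |= 74<<0 -> acc=74 shift=7 [end]
Varint 2: bytes[2:3] = 4A -> value 74 (1 byte(s))
  byte[3]=0x56 cont=0 payload=0x56=86: acc |= 86<<0 -> acc=86 shift=7 [end]
Varint 3: bytes[3:4] = 56 -> value 86 (1 byte(s))
  byte[4]=0x34 cont=0 payload=0x34=52: acc |= 52<<0 -> acc=52 shift=7 [end]
Varint 4: bytes[4:5] = 34 -> value 52 (1 byte(s))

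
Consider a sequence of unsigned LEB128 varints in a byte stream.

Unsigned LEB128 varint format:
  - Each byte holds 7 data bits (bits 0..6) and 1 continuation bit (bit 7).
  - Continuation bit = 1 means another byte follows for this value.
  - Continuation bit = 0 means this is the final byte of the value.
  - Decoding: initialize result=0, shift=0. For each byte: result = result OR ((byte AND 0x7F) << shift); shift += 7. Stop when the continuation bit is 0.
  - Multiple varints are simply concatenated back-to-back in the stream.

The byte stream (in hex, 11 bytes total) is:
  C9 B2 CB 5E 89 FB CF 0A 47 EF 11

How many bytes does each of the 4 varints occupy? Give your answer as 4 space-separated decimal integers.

  byte[0]=0xC9 cont=1 payload=0x49=73: acc |= 73<<0 -> acc=73 shift=7
  byte[1]=0xB2 cont=1 payload=0x32=50: acc |= 50<<7 -> acc=6473 shift=14
  byte[2]=0xCB cont=1 payload=0x4B=75: acc |= 75<<14 -> acc=1235273 shift=21
  byte[3]=0x5E cont=0 payload=0x5E=94: acc |= 94<<21 -> acc=198367561 shift=28 [end]
Varint 1: bytes[0:4] = C9 B2 CB 5E -> value 198367561 (4 byte(s))
  byte[4]=0x89 cont=1 payload=0x09=9: acc |= 9<<0 -> acc=9 shift=7
  byte[5]=0xFB cont=1 payload=0x7B=123: acc |= 123<<7 -> acc=15753 shift=14
  byte[6]=0xCF cont=1 payload=0x4F=79: acc |= 79<<14 -> acc=1310089 shift=21
  byte[7]=0x0A cont=0 payload=0x0A=10: acc |= 10<<21 -> acc=22281609 shift=28 [end]
Varint 2: bytes[4:8] = 89 FB CF 0A -> value 22281609 (4 byte(s))
  byte[8]=0x47 cont=0 payload=0x47=71: acc |= 71<<0 -> acc=71 shift=7 [end]
Varint 3: bytes[8:9] = 47 -> value 71 (1 byte(s))
  byte[9]=0xEF cont=1 payload=0x6F=111: acc |= 111<<0 -> acc=111 shift=7
  byte[10]=0x11 cont=0 payload=0x11=17: acc |= 17<<7 -> acc=2287 shift=14 [end]
Varint 4: bytes[9:11] = EF 11 -> value 2287 (2 byte(s))

Answer: 4 4 1 2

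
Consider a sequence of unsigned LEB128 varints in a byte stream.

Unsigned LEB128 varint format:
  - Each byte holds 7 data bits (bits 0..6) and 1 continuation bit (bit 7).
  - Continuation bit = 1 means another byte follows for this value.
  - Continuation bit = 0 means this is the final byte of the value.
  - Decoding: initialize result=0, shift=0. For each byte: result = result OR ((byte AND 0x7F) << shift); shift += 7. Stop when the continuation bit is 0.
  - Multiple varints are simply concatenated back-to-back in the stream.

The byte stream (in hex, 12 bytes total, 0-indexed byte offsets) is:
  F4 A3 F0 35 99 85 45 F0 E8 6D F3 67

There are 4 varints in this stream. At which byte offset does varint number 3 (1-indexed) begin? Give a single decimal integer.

  byte[0]=0xF4 cont=1 payload=0x74=116: acc |= 116<<0 -> acc=116 shift=7
  byte[1]=0xA3 cont=1 payload=0x23=35: acc |= 35<<7 -> acc=4596 shift=14
  byte[2]=0xF0 cont=1 payload=0x70=112: acc |= 112<<14 -> acc=1839604 shift=21
  byte[3]=0x35 cont=0 payload=0x35=53: acc |= 53<<21 -> acc=112988660 shift=28 [end]
Varint 1: bytes[0:4] = F4 A3 F0 35 -> value 112988660 (4 byte(s))
  byte[4]=0x99 cont=1 payload=0x19=25: acc |= 25<<0 -> acc=25 shift=7
  byte[5]=0x85 cont=1 payload=0x05=5: acc |= 5<<7 -> acc=665 shift=14
  byte[6]=0x45 cont=0 payload=0x45=69: acc |= 69<<14 -> acc=1131161 shift=21 [end]
Varint 2: bytes[4:7] = 99 85 45 -> value 1131161 (3 byte(s))
  byte[7]=0xF0 cont=1 payload=0x70=112: acc |= 112<<0 -> acc=112 shift=7
  byte[8]=0xE8 cont=1 payload=0x68=104: acc |= 104<<7 -> acc=13424 shift=14
  byte[9]=0x6D cont=0 payload=0x6D=109: acc |= 109<<14 -> acc=1799280 shift=21 [end]
Varint 3: bytes[7:10] = F0 E8 6D -> value 1799280 (3 byte(s))
  byte[10]=0xF3 cont=1 payload=0x73=115: acc |= 115<<0 -> acc=115 shift=7
  byte[11]=0x67 cont=0 payload=0x67=103: acc |= 103<<7 -> acc=13299 shift=14 [end]
Varint 4: bytes[10:12] = F3 67 -> value 13299 (2 byte(s))

Answer: 7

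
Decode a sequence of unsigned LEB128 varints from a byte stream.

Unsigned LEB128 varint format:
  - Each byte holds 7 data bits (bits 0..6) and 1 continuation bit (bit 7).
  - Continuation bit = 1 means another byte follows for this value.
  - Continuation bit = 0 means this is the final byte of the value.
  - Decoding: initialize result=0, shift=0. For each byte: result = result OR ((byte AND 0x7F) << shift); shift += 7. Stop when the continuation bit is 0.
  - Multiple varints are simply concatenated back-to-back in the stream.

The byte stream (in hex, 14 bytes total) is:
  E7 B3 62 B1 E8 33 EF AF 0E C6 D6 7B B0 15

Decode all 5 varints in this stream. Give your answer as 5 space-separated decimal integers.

  byte[0]=0xE7 cont=1 payload=0x67=103: acc |= 103<<0 -> acc=103 shift=7
  byte[1]=0xB3 cont=1 payload=0x33=51: acc |= 51<<7 -> acc=6631 shift=14
  byte[2]=0x62 cont=0 payload=0x62=98: acc |= 98<<14 -> acc=1612263 shift=21 [end]
Varint 1: bytes[0:3] = E7 B3 62 -> value 1612263 (3 byte(s))
  byte[3]=0xB1 cont=1 payload=0x31=49: acc |= 49<<0 -> acc=49 shift=7
  byte[4]=0xE8 cont=1 payload=0x68=104: acc |= 104<<7 -> acc=13361 shift=14
  byte[5]=0x33 cont=0 payload=0x33=51: acc |= 51<<14 -> acc=848945 shift=21 [end]
Varint 2: bytes[3:6] = B1 E8 33 -> value 848945 (3 byte(s))
  byte[6]=0xEF cont=1 payload=0x6F=111: acc |= 111<<0 -> acc=111 shift=7
  byte[7]=0xAF cont=1 payload=0x2F=47: acc |= 47<<7 -> acc=6127 shift=14
  byte[8]=0x0E cont=0 payload=0x0E=14: acc |= 14<<14 -> acc=235503 shift=21 [end]
Varint 3: bytes[6:9] = EF AF 0E -> value 235503 (3 byte(s))
  byte[9]=0xC6 cont=1 payload=0x46=70: acc |= 70<<0 -> acc=70 shift=7
  byte[10]=0xD6 cont=1 payload=0x56=86: acc |= 86<<7 -> acc=11078 shift=14
  byte[11]=0x7B cont=0 payload=0x7B=123: acc |= 123<<14 -> acc=2026310 shift=21 [end]
Varint 4: bytes[9:12] = C6 D6 7B -> value 2026310 (3 byte(s))
  byte[12]=0xB0 cont=1 payload=0x30=48: acc |= 48<<0 -> acc=48 shift=7
  byte[13]=0x15 cont=0 payload=0x15=21: acc |= 21<<7 -> acc=2736 shift=14 [end]
Varint 5: bytes[12:14] = B0 15 -> value 2736 (2 byte(s))

Answer: 1612263 848945 235503 2026310 2736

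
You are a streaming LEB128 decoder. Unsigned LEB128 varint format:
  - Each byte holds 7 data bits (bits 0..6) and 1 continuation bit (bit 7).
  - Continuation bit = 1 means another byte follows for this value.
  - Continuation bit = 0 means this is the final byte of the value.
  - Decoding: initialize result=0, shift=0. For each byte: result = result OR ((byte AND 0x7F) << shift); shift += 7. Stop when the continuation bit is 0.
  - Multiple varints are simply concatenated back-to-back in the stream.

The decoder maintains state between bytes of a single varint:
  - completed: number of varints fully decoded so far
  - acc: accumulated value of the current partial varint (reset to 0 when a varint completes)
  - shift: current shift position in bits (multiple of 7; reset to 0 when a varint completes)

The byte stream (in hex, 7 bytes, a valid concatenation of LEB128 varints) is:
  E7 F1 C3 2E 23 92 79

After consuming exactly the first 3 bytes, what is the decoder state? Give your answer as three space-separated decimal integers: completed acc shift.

Answer: 0 1112295 21

Derivation:
byte[0]=0xE7 cont=1 payload=0x67: acc |= 103<<0 -> completed=0 acc=103 shift=7
byte[1]=0xF1 cont=1 payload=0x71: acc |= 113<<7 -> completed=0 acc=14567 shift=14
byte[2]=0xC3 cont=1 payload=0x43: acc |= 67<<14 -> completed=0 acc=1112295 shift=21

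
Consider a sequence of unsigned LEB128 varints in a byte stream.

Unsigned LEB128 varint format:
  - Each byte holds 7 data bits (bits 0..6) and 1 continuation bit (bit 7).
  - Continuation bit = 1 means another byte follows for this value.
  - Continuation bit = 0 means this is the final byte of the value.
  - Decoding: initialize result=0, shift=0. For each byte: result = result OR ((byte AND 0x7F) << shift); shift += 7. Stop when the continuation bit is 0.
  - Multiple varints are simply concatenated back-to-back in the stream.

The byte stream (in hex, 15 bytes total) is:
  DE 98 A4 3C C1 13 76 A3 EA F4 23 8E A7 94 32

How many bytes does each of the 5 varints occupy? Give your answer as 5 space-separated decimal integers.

Answer: 4 2 1 4 4

Derivation:
  byte[0]=0xDE cont=1 payload=0x5E=94: acc |= 94<<0 -> acc=94 shift=7
  byte[1]=0x98 cont=1 payload=0x18=24: acc |= 24<<7 -> acc=3166 shift=14
  byte[2]=0xA4 cont=1 payload=0x24=36: acc |= 36<<14 -> acc=592990 shift=21
  byte[3]=0x3C cont=0 payload=0x3C=60: acc |= 60<<21 -> acc=126422110 shift=28 [end]
Varint 1: bytes[0:4] = DE 98 A4 3C -> value 126422110 (4 byte(s))
  byte[4]=0xC1 cont=1 payload=0x41=65: acc |= 65<<0 -> acc=65 shift=7
  byte[5]=0x13 cont=0 payload=0x13=19: acc |= 19<<7 -> acc=2497 shift=14 [end]
Varint 2: bytes[4:6] = C1 13 -> value 2497 (2 byte(s))
  byte[6]=0x76 cont=0 payload=0x76=118: acc |= 118<<0 -> acc=118 shift=7 [end]
Varint 3: bytes[6:7] = 76 -> value 118 (1 byte(s))
  byte[7]=0xA3 cont=1 payload=0x23=35: acc |= 35<<0 -> acc=35 shift=7
  byte[8]=0xEA cont=1 payload=0x6A=106: acc |= 106<<7 -> acc=13603 shift=14
  byte[9]=0xF4 cont=1 payload=0x74=116: acc |= 116<<14 -> acc=1914147 shift=21
  byte[10]=0x23 cont=0 payload=0x23=35: acc |= 35<<21 -> acc=75314467 shift=28 [end]
Varint 4: bytes[7:11] = A3 EA F4 23 -> value 75314467 (4 byte(s))
  byte[11]=0x8E cont=1 payload=0x0E=14: acc |= 14<<0 -> acc=14 shift=7
  byte[12]=0xA7 cont=1 payload=0x27=39: acc |= 39<<7 -> acc=5006 shift=14
  byte[13]=0x94 cont=1 payload=0x14=20: acc |= 20<<14 -> acc=332686 shift=21
  byte[14]=0x32 cont=0 payload=0x32=50: acc |= 50<<21 -> acc=105190286 shift=28 [end]
Varint 5: bytes[11:15] = 8E A7 94 32 -> value 105190286 (4 byte(s))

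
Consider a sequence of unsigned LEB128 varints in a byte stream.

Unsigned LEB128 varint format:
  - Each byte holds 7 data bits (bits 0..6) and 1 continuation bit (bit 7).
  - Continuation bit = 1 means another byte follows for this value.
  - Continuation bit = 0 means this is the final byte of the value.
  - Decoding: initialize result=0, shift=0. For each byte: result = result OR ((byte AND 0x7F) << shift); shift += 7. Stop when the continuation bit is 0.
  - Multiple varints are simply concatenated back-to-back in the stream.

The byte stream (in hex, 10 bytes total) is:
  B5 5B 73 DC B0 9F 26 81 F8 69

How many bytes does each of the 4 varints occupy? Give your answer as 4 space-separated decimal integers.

  byte[0]=0xB5 cont=1 payload=0x35=53: acc |= 53<<0 -> acc=53 shift=7
  byte[1]=0x5B cont=0 payload=0x5B=91: acc |= 91<<7 -> acc=11701 shift=14 [end]
Varint 1: bytes[0:2] = B5 5B -> value 11701 (2 byte(s))
  byte[2]=0x73 cont=0 payload=0x73=115: acc |= 115<<0 -> acc=115 shift=7 [end]
Varint 2: bytes[2:3] = 73 -> value 115 (1 byte(s))
  byte[3]=0xDC cont=1 payload=0x5C=92: acc |= 92<<0 -> acc=92 shift=7
  byte[4]=0xB0 cont=1 payload=0x30=48: acc |= 48<<7 -> acc=6236 shift=14
  byte[5]=0x9F cont=1 payload=0x1F=31: acc |= 31<<14 -> acc=514140 shift=21
  byte[6]=0x26 cont=0 payload=0x26=38: acc |= 38<<21 -> acc=80205916 shift=28 [end]
Varint 3: bytes[3:7] = DC B0 9F 26 -> value 80205916 (4 byte(s))
  byte[7]=0x81 cont=1 payload=0x01=1: acc |= 1<<0 -> acc=1 shift=7
  byte[8]=0xF8 cont=1 payload=0x78=120: acc |= 120<<7 -> acc=15361 shift=14
  byte[9]=0x69 cont=0 payload=0x69=105: acc |= 105<<14 -> acc=1735681 shift=21 [end]
Varint 4: bytes[7:10] = 81 F8 69 -> value 1735681 (3 byte(s))

Answer: 2 1 4 3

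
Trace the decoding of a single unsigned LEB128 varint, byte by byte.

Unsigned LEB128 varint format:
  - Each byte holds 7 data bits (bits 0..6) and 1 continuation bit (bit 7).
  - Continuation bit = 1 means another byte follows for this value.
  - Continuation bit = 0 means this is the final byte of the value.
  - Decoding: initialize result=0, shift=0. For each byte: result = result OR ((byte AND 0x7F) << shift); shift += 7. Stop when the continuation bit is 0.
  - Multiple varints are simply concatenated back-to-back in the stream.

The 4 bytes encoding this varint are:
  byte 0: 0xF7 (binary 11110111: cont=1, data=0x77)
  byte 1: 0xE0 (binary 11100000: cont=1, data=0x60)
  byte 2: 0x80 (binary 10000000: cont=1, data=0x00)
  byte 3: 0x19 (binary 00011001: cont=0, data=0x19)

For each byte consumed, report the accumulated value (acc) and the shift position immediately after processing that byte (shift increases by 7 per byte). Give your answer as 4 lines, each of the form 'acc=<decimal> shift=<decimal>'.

byte 0=0xF7: payload=0x77=119, contrib = 119<<0 = 119; acc -> 119, shift -> 7
byte 1=0xE0: payload=0x60=96, contrib = 96<<7 = 12288; acc -> 12407, shift -> 14
byte 2=0x80: payload=0x00=0, contrib = 0<<14 = 0; acc -> 12407, shift -> 21
byte 3=0x19: payload=0x19=25, contrib = 25<<21 = 52428800; acc -> 52441207, shift -> 28

Answer: acc=119 shift=7
acc=12407 shift=14
acc=12407 shift=21
acc=52441207 shift=28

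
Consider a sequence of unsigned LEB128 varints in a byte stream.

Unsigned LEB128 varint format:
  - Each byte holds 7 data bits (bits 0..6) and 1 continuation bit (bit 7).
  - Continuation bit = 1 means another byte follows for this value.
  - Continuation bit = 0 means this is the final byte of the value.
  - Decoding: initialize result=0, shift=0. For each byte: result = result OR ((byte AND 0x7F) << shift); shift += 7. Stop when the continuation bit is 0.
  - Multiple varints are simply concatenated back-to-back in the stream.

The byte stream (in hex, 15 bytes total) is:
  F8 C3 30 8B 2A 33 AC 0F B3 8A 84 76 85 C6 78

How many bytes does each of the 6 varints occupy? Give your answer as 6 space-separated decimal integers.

Answer: 3 2 1 2 4 3

Derivation:
  byte[0]=0xF8 cont=1 payload=0x78=120: acc |= 120<<0 -> acc=120 shift=7
  byte[1]=0xC3 cont=1 payload=0x43=67: acc |= 67<<7 -> acc=8696 shift=14
  byte[2]=0x30 cont=0 payload=0x30=48: acc |= 48<<14 -> acc=795128 shift=21 [end]
Varint 1: bytes[0:3] = F8 C3 30 -> value 795128 (3 byte(s))
  byte[3]=0x8B cont=1 payload=0x0B=11: acc |= 11<<0 -> acc=11 shift=7
  byte[4]=0x2A cont=0 payload=0x2A=42: acc |= 42<<7 -> acc=5387 shift=14 [end]
Varint 2: bytes[3:5] = 8B 2A -> value 5387 (2 byte(s))
  byte[5]=0x33 cont=0 payload=0x33=51: acc |= 51<<0 -> acc=51 shift=7 [end]
Varint 3: bytes[5:6] = 33 -> value 51 (1 byte(s))
  byte[6]=0xAC cont=1 payload=0x2C=44: acc |= 44<<0 -> acc=44 shift=7
  byte[7]=0x0F cont=0 payload=0x0F=15: acc |= 15<<7 -> acc=1964 shift=14 [end]
Varint 4: bytes[6:8] = AC 0F -> value 1964 (2 byte(s))
  byte[8]=0xB3 cont=1 payload=0x33=51: acc |= 51<<0 -> acc=51 shift=7
  byte[9]=0x8A cont=1 payload=0x0A=10: acc |= 10<<7 -> acc=1331 shift=14
  byte[10]=0x84 cont=1 payload=0x04=4: acc |= 4<<14 -> acc=66867 shift=21
  byte[11]=0x76 cont=0 payload=0x76=118: acc |= 118<<21 -> acc=247530803 shift=28 [end]
Varint 5: bytes[8:12] = B3 8A 84 76 -> value 247530803 (4 byte(s))
  byte[12]=0x85 cont=1 payload=0x05=5: acc |= 5<<0 -> acc=5 shift=7
  byte[13]=0xC6 cont=1 payload=0x46=70: acc |= 70<<7 -> acc=8965 shift=14
  byte[14]=0x78 cont=0 payload=0x78=120: acc |= 120<<14 -> acc=1975045 shift=21 [end]
Varint 6: bytes[12:15] = 85 C6 78 -> value 1975045 (3 byte(s))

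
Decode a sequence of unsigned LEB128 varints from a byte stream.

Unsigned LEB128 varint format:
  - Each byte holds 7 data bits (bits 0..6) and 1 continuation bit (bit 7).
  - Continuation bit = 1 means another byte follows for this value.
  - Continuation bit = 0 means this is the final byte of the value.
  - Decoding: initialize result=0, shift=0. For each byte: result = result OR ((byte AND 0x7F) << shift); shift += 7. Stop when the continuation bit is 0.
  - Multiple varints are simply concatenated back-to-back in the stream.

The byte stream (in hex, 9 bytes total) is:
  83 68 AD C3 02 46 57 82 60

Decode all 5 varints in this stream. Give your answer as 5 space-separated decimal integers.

  byte[0]=0x83 cont=1 payload=0x03=3: acc |= 3<<0 -> acc=3 shift=7
  byte[1]=0x68 cont=0 payload=0x68=104: acc |= 104<<7 -> acc=13315 shift=14 [end]
Varint 1: bytes[0:2] = 83 68 -> value 13315 (2 byte(s))
  byte[2]=0xAD cont=1 payload=0x2D=45: acc |= 45<<0 -> acc=45 shift=7
  byte[3]=0xC3 cont=1 payload=0x43=67: acc |= 67<<7 -> acc=8621 shift=14
  byte[4]=0x02 cont=0 payload=0x02=2: acc |= 2<<14 -> acc=41389 shift=21 [end]
Varint 2: bytes[2:5] = AD C3 02 -> value 41389 (3 byte(s))
  byte[5]=0x46 cont=0 payload=0x46=70: acc |= 70<<0 -> acc=70 shift=7 [end]
Varint 3: bytes[5:6] = 46 -> value 70 (1 byte(s))
  byte[6]=0x57 cont=0 payload=0x57=87: acc |= 87<<0 -> acc=87 shift=7 [end]
Varint 4: bytes[6:7] = 57 -> value 87 (1 byte(s))
  byte[7]=0x82 cont=1 payload=0x02=2: acc |= 2<<0 -> acc=2 shift=7
  byte[8]=0x60 cont=0 payload=0x60=96: acc |= 96<<7 -> acc=12290 shift=14 [end]
Varint 5: bytes[7:9] = 82 60 -> value 12290 (2 byte(s))

Answer: 13315 41389 70 87 12290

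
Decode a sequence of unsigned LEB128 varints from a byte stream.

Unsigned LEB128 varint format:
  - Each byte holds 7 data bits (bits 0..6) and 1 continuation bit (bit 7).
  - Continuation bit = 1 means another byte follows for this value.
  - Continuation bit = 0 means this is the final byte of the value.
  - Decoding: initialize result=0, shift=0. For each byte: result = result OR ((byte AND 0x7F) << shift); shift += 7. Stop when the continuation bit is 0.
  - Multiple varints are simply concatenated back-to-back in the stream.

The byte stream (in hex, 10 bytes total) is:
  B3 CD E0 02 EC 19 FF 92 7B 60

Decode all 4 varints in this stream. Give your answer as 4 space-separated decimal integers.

  byte[0]=0xB3 cont=1 payload=0x33=51: acc |= 51<<0 -> acc=51 shift=7
  byte[1]=0xCD cont=1 payload=0x4D=77: acc |= 77<<7 -> acc=9907 shift=14
  byte[2]=0xE0 cont=1 payload=0x60=96: acc |= 96<<14 -> acc=1582771 shift=21
  byte[3]=0x02 cont=0 payload=0x02=2: acc |= 2<<21 -> acc=5777075 shift=28 [end]
Varint 1: bytes[0:4] = B3 CD E0 02 -> value 5777075 (4 byte(s))
  byte[4]=0xEC cont=1 payload=0x6C=108: acc |= 108<<0 -> acc=108 shift=7
  byte[5]=0x19 cont=0 payload=0x19=25: acc |= 25<<7 -> acc=3308 shift=14 [end]
Varint 2: bytes[4:6] = EC 19 -> value 3308 (2 byte(s))
  byte[6]=0xFF cont=1 payload=0x7F=127: acc |= 127<<0 -> acc=127 shift=7
  byte[7]=0x92 cont=1 payload=0x12=18: acc |= 18<<7 -> acc=2431 shift=14
  byte[8]=0x7B cont=0 payload=0x7B=123: acc |= 123<<14 -> acc=2017663 shift=21 [end]
Varint 3: bytes[6:9] = FF 92 7B -> value 2017663 (3 byte(s))
  byte[9]=0x60 cont=0 payload=0x60=96: acc |= 96<<0 -> acc=96 shift=7 [end]
Varint 4: bytes[9:10] = 60 -> value 96 (1 byte(s))

Answer: 5777075 3308 2017663 96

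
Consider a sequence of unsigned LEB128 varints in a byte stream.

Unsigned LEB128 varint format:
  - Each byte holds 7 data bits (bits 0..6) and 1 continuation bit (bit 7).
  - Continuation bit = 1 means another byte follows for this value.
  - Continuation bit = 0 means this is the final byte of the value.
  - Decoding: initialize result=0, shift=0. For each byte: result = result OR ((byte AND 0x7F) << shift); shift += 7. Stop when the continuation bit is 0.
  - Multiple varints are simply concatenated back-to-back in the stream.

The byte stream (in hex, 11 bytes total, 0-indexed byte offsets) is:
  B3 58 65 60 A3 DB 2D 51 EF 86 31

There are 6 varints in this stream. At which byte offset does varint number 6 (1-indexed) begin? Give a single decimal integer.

Answer: 8

Derivation:
  byte[0]=0xB3 cont=1 payload=0x33=51: acc |= 51<<0 -> acc=51 shift=7
  byte[1]=0x58 cont=0 payload=0x58=88: acc |= 88<<7 -> acc=11315 shift=14 [end]
Varint 1: bytes[0:2] = B3 58 -> value 11315 (2 byte(s))
  byte[2]=0x65 cont=0 payload=0x65=101: acc |= 101<<0 -> acc=101 shift=7 [end]
Varint 2: bytes[2:3] = 65 -> value 101 (1 byte(s))
  byte[3]=0x60 cont=0 payload=0x60=96: acc |= 96<<0 -> acc=96 shift=7 [end]
Varint 3: bytes[3:4] = 60 -> value 96 (1 byte(s))
  byte[4]=0xA3 cont=1 payload=0x23=35: acc |= 35<<0 -> acc=35 shift=7
  byte[5]=0xDB cont=1 payload=0x5B=91: acc |= 91<<7 -> acc=11683 shift=14
  byte[6]=0x2D cont=0 payload=0x2D=45: acc |= 45<<14 -> acc=748963 shift=21 [end]
Varint 4: bytes[4:7] = A3 DB 2D -> value 748963 (3 byte(s))
  byte[7]=0x51 cont=0 payload=0x51=81: acc |= 81<<0 -> acc=81 shift=7 [end]
Varint 5: bytes[7:8] = 51 -> value 81 (1 byte(s))
  byte[8]=0xEF cont=1 payload=0x6F=111: acc |= 111<<0 -> acc=111 shift=7
  byte[9]=0x86 cont=1 payload=0x06=6: acc |= 6<<7 -> acc=879 shift=14
  byte[10]=0x31 cont=0 payload=0x31=49: acc |= 49<<14 -> acc=803695 shift=21 [end]
Varint 6: bytes[8:11] = EF 86 31 -> value 803695 (3 byte(s))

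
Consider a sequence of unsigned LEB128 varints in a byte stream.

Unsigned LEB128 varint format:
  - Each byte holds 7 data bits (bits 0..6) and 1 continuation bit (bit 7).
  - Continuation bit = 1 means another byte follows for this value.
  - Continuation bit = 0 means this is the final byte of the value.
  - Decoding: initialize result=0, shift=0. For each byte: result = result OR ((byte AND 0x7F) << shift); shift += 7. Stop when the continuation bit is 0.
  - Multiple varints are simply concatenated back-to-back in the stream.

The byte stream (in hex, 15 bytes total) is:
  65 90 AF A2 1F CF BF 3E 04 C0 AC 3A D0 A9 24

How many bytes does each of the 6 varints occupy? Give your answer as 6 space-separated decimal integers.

Answer: 1 4 3 1 3 3

Derivation:
  byte[0]=0x65 cont=0 payload=0x65=101: acc |= 101<<0 -> acc=101 shift=7 [end]
Varint 1: bytes[0:1] = 65 -> value 101 (1 byte(s))
  byte[1]=0x90 cont=1 payload=0x10=16: acc |= 16<<0 -> acc=16 shift=7
  byte[2]=0xAF cont=1 payload=0x2F=47: acc |= 47<<7 -> acc=6032 shift=14
  byte[3]=0xA2 cont=1 payload=0x22=34: acc |= 34<<14 -> acc=563088 shift=21
  byte[4]=0x1F cont=0 payload=0x1F=31: acc |= 31<<21 -> acc=65574800 shift=28 [end]
Varint 2: bytes[1:5] = 90 AF A2 1F -> value 65574800 (4 byte(s))
  byte[5]=0xCF cont=1 payload=0x4F=79: acc |= 79<<0 -> acc=79 shift=7
  byte[6]=0xBF cont=1 payload=0x3F=63: acc |= 63<<7 -> acc=8143 shift=14
  byte[7]=0x3E cont=0 payload=0x3E=62: acc |= 62<<14 -> acc=1023951 shift=21 [end]
Varint 3: bytes[5:8] = CF BF 3E -> value 1023951 (3 byte(s))
  byte[8]=0x04 cont=0 payload=0x04=4: acc |= 4<<0 -> acc=4 shift=7 [end]
Varint 4: bytes[8:9] = 04 -> value 4 (1 byte(s))
  byte[9]=0xC0 cont=1 payload=0x40=64: acc |= 64<<0 -> acc=64 shift=7
  byte[10]=0xAC cont=1 payload=0x2C=44: acc |= 44<<7 -> acc=5696 shift=14
  byte[11]=0x3A cont=0 payload=0x3A=58: acc |= 58<<14 -> acc=955968 shift=21 [end]
Varint 5: bytes[9:12] = C0 AC 3A -> value 955968 (3 byte(s))
  byte[12]=0xD0 cont=1 payload=0x50=80: acc |= 80<<0 -> acc=80 shift=7
  byte[13]=0xA9 cont=1 payload=0x29=41: acc |= 41<<7 -> acc=5328 shift=14
  byte[14]=0x24 cont=0 payload=0x24=36: acc |= 36<<14 -> acc=595152 shift=21 [end]
Varint 6: bytes[12:15] = D0 A9 24 -> value 595152 (3 byte(s))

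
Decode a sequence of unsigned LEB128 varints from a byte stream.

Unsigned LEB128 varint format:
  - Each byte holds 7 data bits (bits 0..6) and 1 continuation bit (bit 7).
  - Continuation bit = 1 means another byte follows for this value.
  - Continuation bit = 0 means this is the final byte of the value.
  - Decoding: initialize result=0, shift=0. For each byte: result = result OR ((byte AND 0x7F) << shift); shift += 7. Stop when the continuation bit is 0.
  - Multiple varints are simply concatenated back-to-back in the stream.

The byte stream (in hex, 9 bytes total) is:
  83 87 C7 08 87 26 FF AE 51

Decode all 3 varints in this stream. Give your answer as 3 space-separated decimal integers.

Answer: 17941379 4871 1333119

Derivation:
  byte[0]=0x83 cont=1 payload=0x03=3: acc |= 3<<0 -> acc=3 shift=7
  byte[1]=0x87 cont=1 payload=0x07=7: acc |= 7<<7 -> acc=899 shift=14
  byte[2]=0xC7 cont=1 payload=0x47=71: acc |= 71<<14 -> acc=1164163 shift=21
  byte[3]=0x08 cont=0 payload=0x08=8: acc |= 8<<21 -> acc=17941379 shift=28 [end]
Varint 1: bytes[0:4] = 83 87 C7 08 -> value 17941379 (4 byte(s))
  byte[4]=0x87 cont=1 payload=0x07=7: acc |= 7<<0 -> acc=7 shift=7
  byte[5]=0x26 cont=0 payload=0x26=38: acc |= 38<<7 -> acc=4871 shift=14 [end]
Varint 2: bytes[4:6] = 87 26 -> value 4871 (2 byte(s))
  byte[6]=0xFF cont=1 payload=0x7F=127: acc |= 127<<0 -> acc=127 shift=7
  byte[7]=0xAE cont=1 payload=0x2E=46: acc |= 46<<7 -> acc=6015 shift=14
  byte[8]=0x51 cont=0 payload=0x51=81: acc |= 81<<14 -> acc=1333119 shift=21 [end]
Varint 3: bytes[6:9] = FF AE 51 -> value 1333119 (3 byte(s))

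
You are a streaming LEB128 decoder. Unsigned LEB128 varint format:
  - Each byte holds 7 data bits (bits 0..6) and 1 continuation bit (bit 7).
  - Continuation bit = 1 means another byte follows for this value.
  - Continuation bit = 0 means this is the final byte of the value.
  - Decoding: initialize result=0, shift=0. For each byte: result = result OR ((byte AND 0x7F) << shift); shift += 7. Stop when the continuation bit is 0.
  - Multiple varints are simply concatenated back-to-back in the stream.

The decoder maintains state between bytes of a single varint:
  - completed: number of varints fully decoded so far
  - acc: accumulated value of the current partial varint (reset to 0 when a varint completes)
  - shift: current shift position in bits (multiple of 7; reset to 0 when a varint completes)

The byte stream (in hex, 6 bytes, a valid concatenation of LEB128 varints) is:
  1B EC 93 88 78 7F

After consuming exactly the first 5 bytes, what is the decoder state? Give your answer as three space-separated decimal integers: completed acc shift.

byte[0]=0x1B cont=0 payload=0x1B: varint #1 complete (value=27); reset -> completed=1 acc=0 shift=0
byte[1]=0xEC cont=1 payload=0x6C: acc |= 108<<0 -> completed=1 acc=108 shift=7
byte[2]=0x93 cont=1 payload=0x13: acc |= 19<<7 -> completed=1 acc=2540 shift=14
byte[3]=0x88 cont=1 payload=0x08: acc |= 8<<14 -> completed=1 acc=133612 shift=21
byte[4]=0x78 cont=0 payload=0x78: varint #2 complete (value=251791852); reset -> completed=2 acc=0 shift=0

Answer: 2 0 0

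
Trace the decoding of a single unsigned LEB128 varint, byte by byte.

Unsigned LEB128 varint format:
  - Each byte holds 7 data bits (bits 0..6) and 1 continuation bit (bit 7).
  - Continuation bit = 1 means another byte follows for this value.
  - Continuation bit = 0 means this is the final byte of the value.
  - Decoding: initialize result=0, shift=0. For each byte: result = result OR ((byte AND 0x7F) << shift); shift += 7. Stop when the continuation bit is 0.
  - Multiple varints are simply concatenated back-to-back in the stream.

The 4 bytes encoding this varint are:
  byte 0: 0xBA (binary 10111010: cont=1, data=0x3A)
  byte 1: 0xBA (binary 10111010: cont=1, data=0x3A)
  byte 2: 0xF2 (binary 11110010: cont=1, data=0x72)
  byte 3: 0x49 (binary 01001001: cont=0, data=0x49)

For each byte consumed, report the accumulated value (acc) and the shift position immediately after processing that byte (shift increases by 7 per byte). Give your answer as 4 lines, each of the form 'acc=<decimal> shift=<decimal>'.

Answer: acc=58 shift=7
acc=7482 shift=14
acc=1875258 shift=21
acc=154967354 shift=28

Derivation:
byte 0=0xBA: payload=0x3A=58, contrib = 58<<0 = 58; acc -> 58, shift -> 7
byte 1=0xBA: payload=0x3A=58, contrib = 58<<7 = 7424; acc -> 7482, shift -> 14
byte 2=0xF2: payload=0x72=114, contrib = 114<<14 = 1867776; acc -> 1875258, shift -> 21
byte 3=0x49: payload=0x49=73, contrib = 73<<21 = 153092096; acc -> 154967354, shift -> 28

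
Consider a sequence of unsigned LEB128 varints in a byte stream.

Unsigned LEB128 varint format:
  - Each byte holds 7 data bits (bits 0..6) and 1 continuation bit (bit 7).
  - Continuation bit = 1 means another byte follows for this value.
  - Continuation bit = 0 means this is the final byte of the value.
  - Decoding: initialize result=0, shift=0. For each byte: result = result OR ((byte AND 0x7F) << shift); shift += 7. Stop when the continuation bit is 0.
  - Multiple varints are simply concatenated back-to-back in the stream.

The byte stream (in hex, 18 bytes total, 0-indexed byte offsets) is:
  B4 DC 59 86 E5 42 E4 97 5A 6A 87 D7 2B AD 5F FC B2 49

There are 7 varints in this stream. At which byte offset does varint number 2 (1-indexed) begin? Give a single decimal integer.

Answer: 3

Derivation:
  byte[0]=0xB4 cont=1 payload=0x34=52: acc |= 52<<0 -> acc=52 shift=7
  byte[1]=0xDC cont=1 payload=0x5C=92: acc |= 92<<7 -> acc=11828 shift=14
  byte[2]=0x59 cont=0 payload=0x59=89: acc |= 89<<14 -> acc=1470004 shift=21 [end]
Varint 1: bytes[0:3] = B4 DC 59 -> value 1470004 (3 byte(s))
  byte[3]=0x86 cont=1 payload=0x06=6: acc |= 6<<0 -> acc=6 shift=7
  byte[4]=0xE5 cont=1 payload=0x65=101: acc |= 101<<7 -> acc=12934 shift=14
  byte[5]=0x42 cont=0 payload=0x42=66: acc |= 66<<14 -> acc=1094278 shift=21 [end]
Varint 2: bytes[3:6] = 86 E5 42 -> value 1094278 (3 byte(s))
  byte[6]=0xE4 cont=1 payload=0x64=100: acc |= 100<<0 -> acc=100 shift=7
  byte[7]=0x97 cont=1 payload=0x17=23: acc |= 23<<7 -> acc=3044 shift=14
  byte[8]=0x5A cont=0 payload=0x5A=90: acc |= 90<<14 -> acc=1477604 shift=21 [end]
Varint 3: bytes[6:9] = E4 97 5A -> value 1477604 (3 byte(s))
  byte[9]=0x6A cont=0 payload=0x6A=106: acc |= 106<<0 -> acc=106 shift=7 [end]
Varint 4: bytes[9:10] = 6A -> value 106 (1 byte(s))
  byte[10]=0x87 cont=1 payload=0x07=7: acc |= 7<<0 -> acc=7 shift=7
  byte[11]=0xD7 cont=1 payload=0x57=87: acc |= 87<<7 -> acc=11143 shift=14
  byte[12]=0x2B cont=0 payload=0x2B=43: acc |= 43<<14 -> acc=715655 shift=21 [end]
Varint 5: bytes[10:13] = 87 D7 2B -> value 715655 (3 byte(s))
  byte[13]=0xAD cont=1 payload=0x2D=45: acc |= 45<<0 -> acc=45 shift=7
  byte[14]=0x5F cont=0 payload=0x5F=95: acc |= 95<<7 -> acc=12205 shift=14 [end]
Varint 6: bytes[13:15] = AD 5F -> value 12205 (2 byte(s))
  byte[15]=0xFC cont=1 payload=0x7C=124: acc |= 124<<0 -> acc=124 shift=7
  byte[16]=0xB2 cont=1 payload=0x32=50: acc |= 50<<7 -> acc=6524 shift=14
  byte[17]=0x49 cont=0 payload=0x49=73: acc |= 73<<14 -> acc=1202556 shift=21 [end]
Varint 7: bytes[15:18] = FC B2 49 -> value 1202556 (3 byte(s))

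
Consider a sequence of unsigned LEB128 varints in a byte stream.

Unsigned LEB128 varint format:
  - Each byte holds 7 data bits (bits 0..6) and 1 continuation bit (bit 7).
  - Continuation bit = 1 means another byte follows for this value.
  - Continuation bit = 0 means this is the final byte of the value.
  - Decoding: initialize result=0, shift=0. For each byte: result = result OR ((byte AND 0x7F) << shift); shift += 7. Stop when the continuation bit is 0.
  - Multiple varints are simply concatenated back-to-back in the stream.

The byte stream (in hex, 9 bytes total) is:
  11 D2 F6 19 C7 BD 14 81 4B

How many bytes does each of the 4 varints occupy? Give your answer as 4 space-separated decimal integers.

  byte[0]=0x11 cont=0 payload=0x11=17: acc |= 17<<0 -> acc=17 shift=7 [end]
Varint 1: bytes[0:1] = 11 -> value 17 (1 byte(s))
  byte[1]=0xD2 cont=1 payload=0x52=82: acc |= 82<<0 -> acc=82 shift=7
  byte[2]=0xF6 cont=1 payload=0x76=118: acc |= 118<<7 -> acc=15186 shift=14
  byte[3]=0x19 cont=0 payload=0x19=25: acc |= 25<<14 -> acc=424786 shift=21 [end]
Varint 2: bytes[1:4] = D2 F6 19 -> value 424786 (3 byte(s))
  byte[4]=0xC7 cont=1 payload=0x47=71: acc |= 71<<0 -> acc=71 shift=7
  byte[5]=0xBD cont=1 payload=0x3D=61: acc |= 61<<7 -> acc=7879 shift=14
  byte[6]=0x14 cont=0 payload=0x14=20: acc |= 20<<14 -> acc=335559 shift=21 [end]
Varint 3: bytes[4:7] = C7 BD 14 -> value 335559 (3 byte(s))
  byte[7]=0x81 cont=1 payload=0x01=1: acc |= 1<<0 -> acc=1 shift=7
  byte[8]=0x4B cont=0 payload=0x4B=75: acc |= 75<<7 -> acc=9601 shift=14 [end]
Varint 4: bytes[7:9] = 81 4B -> value 9601 (2 byte(s))

Answer: 1 3 3 2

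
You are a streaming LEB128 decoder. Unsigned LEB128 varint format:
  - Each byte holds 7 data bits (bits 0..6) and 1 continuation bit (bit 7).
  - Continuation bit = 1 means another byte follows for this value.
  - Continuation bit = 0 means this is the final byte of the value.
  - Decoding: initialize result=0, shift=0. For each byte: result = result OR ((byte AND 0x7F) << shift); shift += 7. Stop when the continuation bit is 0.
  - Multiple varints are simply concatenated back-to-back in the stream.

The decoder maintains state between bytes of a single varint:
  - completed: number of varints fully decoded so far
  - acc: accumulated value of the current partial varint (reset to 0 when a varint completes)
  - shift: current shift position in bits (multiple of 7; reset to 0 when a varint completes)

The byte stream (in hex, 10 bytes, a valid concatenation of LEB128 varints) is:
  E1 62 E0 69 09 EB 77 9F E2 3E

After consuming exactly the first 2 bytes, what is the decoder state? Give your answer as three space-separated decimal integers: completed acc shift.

Answer: 1 0 0

Derivation:
byte[0]=0xE1 cont=1 payload=0x61: acc |= 97<<0 -> completed=0 acc=97 shift=7
byte[1]=0x62 cont=0 payload=0x62: varint #1 complete (value=12641); reset -> completed=1 acc=0 shift=0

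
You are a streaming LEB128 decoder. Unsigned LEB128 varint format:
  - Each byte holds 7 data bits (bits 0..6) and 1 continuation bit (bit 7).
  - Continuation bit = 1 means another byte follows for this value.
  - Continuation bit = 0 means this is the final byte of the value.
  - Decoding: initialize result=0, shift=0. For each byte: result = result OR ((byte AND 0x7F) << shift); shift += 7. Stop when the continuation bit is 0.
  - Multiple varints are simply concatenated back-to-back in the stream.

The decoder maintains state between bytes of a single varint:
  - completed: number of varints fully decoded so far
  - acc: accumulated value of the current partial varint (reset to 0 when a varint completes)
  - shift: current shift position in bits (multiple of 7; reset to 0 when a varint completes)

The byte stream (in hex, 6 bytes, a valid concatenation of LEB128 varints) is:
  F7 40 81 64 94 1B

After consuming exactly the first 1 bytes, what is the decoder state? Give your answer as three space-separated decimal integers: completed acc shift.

byte[0]=0xF7 cont=1 payload=0x77: acc |= 119<<0 -> completed=0 acc=119 shift=7

Answer: 0 119 7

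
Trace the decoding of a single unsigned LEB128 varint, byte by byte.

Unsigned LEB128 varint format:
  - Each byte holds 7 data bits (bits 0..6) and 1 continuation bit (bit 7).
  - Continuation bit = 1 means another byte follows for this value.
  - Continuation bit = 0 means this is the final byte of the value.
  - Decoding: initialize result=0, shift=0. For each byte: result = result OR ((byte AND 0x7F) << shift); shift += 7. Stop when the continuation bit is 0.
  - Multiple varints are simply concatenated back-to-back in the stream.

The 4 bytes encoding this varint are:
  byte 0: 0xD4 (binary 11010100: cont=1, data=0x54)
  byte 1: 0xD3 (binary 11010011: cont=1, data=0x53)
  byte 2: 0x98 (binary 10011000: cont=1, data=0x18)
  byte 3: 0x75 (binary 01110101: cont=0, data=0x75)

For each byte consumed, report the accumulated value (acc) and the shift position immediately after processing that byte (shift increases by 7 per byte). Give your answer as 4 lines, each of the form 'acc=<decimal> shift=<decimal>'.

byte 0=0xD4: payload=0x54=84, contrib = 84<<0 = 84; acc -> 84, shift -> 7
byte 1=0xD3: payload=0x53=83, contrib = 83<<7 = 10624; acc -> 10708, shift -> 14
byte 2=0x98: payload=0x18=24, contrib = 24<<14 = 393216; acc -> 403924, shift -> 21
byte 3=0x75: payload=0x75=117, contrib = 117<<21 = 245366784; acc -> 245770708, shift -> 28

Answer: acc=84 shift=7
acc=10708 shift=14
acc=403924 shift=21
acc=245770708 shift=28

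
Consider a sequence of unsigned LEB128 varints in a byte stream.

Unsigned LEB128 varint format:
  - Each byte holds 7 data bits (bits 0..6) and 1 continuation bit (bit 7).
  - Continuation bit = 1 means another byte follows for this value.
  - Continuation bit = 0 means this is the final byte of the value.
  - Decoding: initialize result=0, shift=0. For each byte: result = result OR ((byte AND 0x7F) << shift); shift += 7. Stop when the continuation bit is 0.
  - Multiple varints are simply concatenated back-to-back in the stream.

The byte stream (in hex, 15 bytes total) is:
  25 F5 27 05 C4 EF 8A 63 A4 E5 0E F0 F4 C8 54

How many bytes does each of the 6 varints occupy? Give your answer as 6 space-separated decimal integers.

Answer: 1 2 1 4 3 4

Derivation:
  byte[0]=0x25 cont=0 payload=0x25=37: acc |= 37<<0 -> acc=37 shift=7 [end]
Varint 1: bytes[0:1] = 25 -> value 37 (1 byte(s))
  byte[1]=0xF5 cont=1 payload=0x75=117: acc |= 117<<0 -> acc=117 shift=7
  byte[2]=0x27 cont=0 payload=0x27=39: acc |= 39<<7 -> acc=5109 shift=14 [end]
Varint 2: bytes[1:3] = F5 27 -> value 5109 (2 byte(s))
  byte[3]=0x05 cont=0 payload=0x05=5: acc |= 5<<0 -> acc=5 shift=7 [end]
Varint 3: bytes[3:4] = 05 -> value 5 (1 byte(s))
  byte[4]=0xC4 cont=1 payload=0x44=68: acc |= 68<<0 -> acc=68 shift=7
  byte[5]=0xEF cont=1 payload=0x6F=111: acc |= 111<<7 -> acc=14276 shift=14
  byte[6]=0x8A cont=1 payload=0x0A=10: acc |= 10<<14 -> acc=178116 shift=21
  byte[7]=0x63 cont=0 payload=0x63=99: acc |= 99<<21 -> acc=207796164 shift=28 [end]
Varint 4: bytes[4:8] = C4 EF 8A 63 -> value 207796164 (4 byte(s))
  byte[8]=0xA4 cont=1 payload=0x24=36: acc |= 36<<0 -> acc=36 shift=7
  byte[9]=0xE5 cont=1 payload=0x65=101: acc |= 101<<7 -> acc=12964 shift=14
  byte[10]=0x0E cont=0 payload=0x0E=14: acc |= 14<<14 -> acc=242340 shift=21 [end]
Varint 5: bytes[8:11] = A4 E5 0E -> value 242340 (3 byte(s))
  byte[11]=0xF0 cont=1 payload=0x70=112: acc |= 112<<0 -> acc=112 shift=7
  byte[12]=0xF4 cont=1 payload=0x74=116: acc |= 116<<7 -> acc=14960 shift=14
  byte[13]=0xC8 cont=1 payload=0x48=72: acc |= 72<<14 -> acc=1194608 shift=21
  byte[14]=0x54 cont=0 payload=0x54=84: acc |= 84<<21 -> acc=177355376 shift=28 [end]
Varint 6: bytes[11:15] = F0 F4 C8 54 -> value 177355376 (4 byte(s))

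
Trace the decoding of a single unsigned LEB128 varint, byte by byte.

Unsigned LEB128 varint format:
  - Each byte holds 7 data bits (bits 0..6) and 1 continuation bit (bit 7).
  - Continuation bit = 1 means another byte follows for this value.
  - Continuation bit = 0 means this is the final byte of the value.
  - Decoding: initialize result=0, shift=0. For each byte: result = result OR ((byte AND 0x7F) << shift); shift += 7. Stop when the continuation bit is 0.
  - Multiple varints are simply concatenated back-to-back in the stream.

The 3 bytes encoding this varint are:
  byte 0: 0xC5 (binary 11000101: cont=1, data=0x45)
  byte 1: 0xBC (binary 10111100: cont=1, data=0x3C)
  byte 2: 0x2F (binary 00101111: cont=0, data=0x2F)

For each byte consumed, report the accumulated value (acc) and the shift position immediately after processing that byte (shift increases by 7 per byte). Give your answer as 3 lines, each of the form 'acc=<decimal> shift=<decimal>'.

Answer: acc=69 shift=7
acc=7749 shift=14
acc=777797 shift=21

Derivation:
byte 0=0xC5: payload=0x45=69, contrib = 69<<0 = 69; acc -> 69, shift -> 7
byte 1=0xBC: payload=0x3C=60, contrib = 60<<7 = 7680; acc -> 7749, shift -> 14
byte 2=0x2F: payload=0x2F=47, contrib = 47<<14 = 770048; acc -> 777797, shift -> 21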